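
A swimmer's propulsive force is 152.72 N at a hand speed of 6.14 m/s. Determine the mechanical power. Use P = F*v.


P = F * v
P = 152.72 * 6.14
P = 937.7008 W

937.7008 W


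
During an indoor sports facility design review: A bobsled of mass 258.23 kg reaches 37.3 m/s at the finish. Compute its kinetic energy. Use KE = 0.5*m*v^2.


KE = 0.5 * m * v^2
KE = 0.5 * 258.23 * 37.3^2
KE = 0.5 * 258.23 * 1391.29 = 179636.4083 J

179636.4083 J


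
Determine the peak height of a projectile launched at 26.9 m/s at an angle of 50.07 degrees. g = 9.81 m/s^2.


H = (v*sin(theta))^2 / (2*g)
vy = v*sin(theta) = 26.9 * sin(50.07 deg) = 20.6277 m/s
H = vy^2 / (2*g) = 425.5022 / (2*9.81)
H = 425.5022 / 19.62 = 21.6872 m

21.6872 m


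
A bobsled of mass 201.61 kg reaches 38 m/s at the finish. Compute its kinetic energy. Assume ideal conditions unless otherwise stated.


KE = 0.5 * m * v^2
KE = 0.5 * 201.61 * 38^2
KE = 0.5 * 201.61 * 1444 = 145562.42 J

145562.42 J


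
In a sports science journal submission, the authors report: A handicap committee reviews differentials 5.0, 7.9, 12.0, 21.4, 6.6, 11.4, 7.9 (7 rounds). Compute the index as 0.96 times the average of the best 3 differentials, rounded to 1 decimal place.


All differentials: 5.0, 7.9, 12.0, 21.4, 6.6, 11.4, 7.9
Sorted: 5.0, 6.6, 7.9, 7.9, 11.4, 12.0, 21.4
Best 3: 5.0, 6.6, 7.9
Average of best = 19.5 / 3 = 6.5
Raw index = 6.5 * 0.96 = 6.24
Handicap index = round(6.24, 1) = 6.2

6.2


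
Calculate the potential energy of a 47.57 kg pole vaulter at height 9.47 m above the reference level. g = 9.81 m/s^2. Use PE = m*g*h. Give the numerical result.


PE = m * g * h
PE = 47.57 * 9.81 * 9.47
PE = 466.6617 * 9.47 = 4419.2863 J

4419.2863 J


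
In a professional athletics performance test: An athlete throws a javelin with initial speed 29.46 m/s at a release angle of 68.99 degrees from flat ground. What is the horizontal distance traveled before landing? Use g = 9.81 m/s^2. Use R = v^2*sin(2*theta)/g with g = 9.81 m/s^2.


R = v^2 * sin(2*theta) / g
Convert angle to radians: theta = 68.99 deg = 1.2041 rad
sin(2*theta) = sin(2.4082) = 0.6694
R = 29.46^2 * 0.6694 / 9.81
R = 867.8916 * 0.6694 / 9.81 = 59.221 m

59.221 m


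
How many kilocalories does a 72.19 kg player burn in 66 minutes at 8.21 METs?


kcal = MET * mass * time_hr
Convert time: 66 min = 1.1 hr
kcal = 8.21 * 72.19 * 1.1
kcal = 651.9479 kcal

651.9479 kcal


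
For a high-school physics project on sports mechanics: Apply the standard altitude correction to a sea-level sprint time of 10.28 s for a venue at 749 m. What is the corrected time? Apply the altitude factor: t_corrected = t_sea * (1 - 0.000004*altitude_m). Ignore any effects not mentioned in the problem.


Correction factor = 1 - 0.000004 * 749 = 0.997004
t_corrected = t_sea * factor = 10.28 * 0.997004
t_corrected = 10.2492 s

10.2492 s


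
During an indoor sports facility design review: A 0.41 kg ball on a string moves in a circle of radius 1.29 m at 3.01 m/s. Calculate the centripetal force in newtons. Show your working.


Fc = m * v^2 / r
v^2 = 3.01^2 = 9.0601
Fc = 0.41 * 9.0601 / 1.29
Fc = 3.7146 / 1.29 = 2.8796 N

2.8796 N


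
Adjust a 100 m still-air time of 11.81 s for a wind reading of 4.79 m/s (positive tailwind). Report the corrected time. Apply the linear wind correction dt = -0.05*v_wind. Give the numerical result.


dt = -0.05 * v_wind = -0.05 * 4.79 = -0.2395 s
t_corrected = t_still + dt = 11.81 + (-0.2395)
t_corrected = 11.5705 s

11.5705 s


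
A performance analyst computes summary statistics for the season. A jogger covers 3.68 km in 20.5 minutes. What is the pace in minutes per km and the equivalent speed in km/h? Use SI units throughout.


Pace = time / distance = 20.5 min / 3.68 km = 5.5707 min/km
Speed = distance / time_in_hours = 3.68 / 0.3417 hr
Speed = 10.7707 km/h

5.5707 min/km, 10.7707 km/h


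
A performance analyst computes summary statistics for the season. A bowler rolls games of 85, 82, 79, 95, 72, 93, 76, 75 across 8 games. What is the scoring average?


Average = sum / n
Sum = 657
Average = 657 / 8 = 82.125

82.125


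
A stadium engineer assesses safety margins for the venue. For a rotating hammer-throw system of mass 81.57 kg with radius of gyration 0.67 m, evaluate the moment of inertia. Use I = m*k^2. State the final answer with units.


I = m * k^2
I = 81.57 * 0.67^2
I = 81.57 * 0.4489 = 36.6168 kg*m^2

36.6168 kg*m^2


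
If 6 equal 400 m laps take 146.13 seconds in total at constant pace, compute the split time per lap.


Split time = total_time / n_laps = 146.13 / 6
Split time = 24.355 s per lap

24.355 s


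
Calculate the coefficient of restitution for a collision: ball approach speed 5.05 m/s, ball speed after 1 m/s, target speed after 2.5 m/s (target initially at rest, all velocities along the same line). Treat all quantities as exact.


e = (v2_after - v1_after) / (v1_before - v2_before)
Numerator = 2.5 - 1 = 1.5
Denominator = 5.05 - 0 = 5.05
e = 1.5 / 5.05 = 0.297

0.297


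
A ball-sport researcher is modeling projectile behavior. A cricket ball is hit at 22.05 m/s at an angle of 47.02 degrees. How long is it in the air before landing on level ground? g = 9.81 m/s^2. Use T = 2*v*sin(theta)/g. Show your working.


T = 2*v*sin(theta)/g
sin(theta) = sin(47.02 deg) = 0.7316
T = 2*22.05*0.7316 / 9.81
T = 32.2632 / 9.81 = 3.2888 s

3.2888 s


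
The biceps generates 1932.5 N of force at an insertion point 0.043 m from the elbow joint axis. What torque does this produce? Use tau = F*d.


tau = F * d
tau = 1932.5 * 0.043
tau = 83.0975 N*m

83.0975 N*m


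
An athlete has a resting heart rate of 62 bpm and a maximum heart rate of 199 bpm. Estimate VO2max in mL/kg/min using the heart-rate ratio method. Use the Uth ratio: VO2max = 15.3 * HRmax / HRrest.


VO2max = 15.3 * HRmax / HRrest
VO2max = 15.3 * 199 / 62
VO2max = 3044.7 / 62 = 49.1081 mL/kg/min

49.1081 mL/kg/min


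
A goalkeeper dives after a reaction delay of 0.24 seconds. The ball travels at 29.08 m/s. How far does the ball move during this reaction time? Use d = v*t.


d = v * t
d = 29.08 * 0.24
d = 6.9792 m

6.9792 m


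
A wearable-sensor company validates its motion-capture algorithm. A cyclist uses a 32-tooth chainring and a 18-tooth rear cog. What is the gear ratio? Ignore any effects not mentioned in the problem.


GR = front_teeth / rear_teeth
GR = 32 / 18
GR = 1.7778

1.7778


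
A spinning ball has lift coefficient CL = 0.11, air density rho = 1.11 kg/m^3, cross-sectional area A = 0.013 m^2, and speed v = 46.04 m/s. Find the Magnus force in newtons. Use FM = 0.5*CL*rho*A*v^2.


FM = 0.5 * CL * rho * A * v^2
FM = 0.5 * 0.11 * 1.11 * 0.013 * 46.04^2
v^2 = 2119.6816
FM = 0.5 * 0.11 * 1.11 * 0.013 * 2119.6816 = 1.6823 N

1.6823 N


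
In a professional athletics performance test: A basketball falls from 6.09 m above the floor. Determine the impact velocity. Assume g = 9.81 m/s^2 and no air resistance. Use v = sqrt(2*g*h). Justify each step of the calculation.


v = sqrt(2 * g * h)
v = sqrt(2 * 9.81 * 6.09)
v = sqrt(119.4858) = 10.931 m/s

10.931 m/s


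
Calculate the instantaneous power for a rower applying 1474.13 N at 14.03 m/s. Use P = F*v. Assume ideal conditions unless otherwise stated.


P = F * v
P = 1474.13 * 14.03
P = 20682.0439 W

20682.0439 W


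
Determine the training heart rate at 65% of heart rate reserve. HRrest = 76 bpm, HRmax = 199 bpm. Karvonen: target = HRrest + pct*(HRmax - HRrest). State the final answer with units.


Target = HRrest + pct*(HRmax - HRrest)
Heart rate reserve = HRmax - HRrest = 199 - 76 = 123 bpm
Fraction = 65% = 0.65
Target = 76 + 0.65 * 123
Target = 76 + 79.95 = 155.95 bpm

155.95 bpm


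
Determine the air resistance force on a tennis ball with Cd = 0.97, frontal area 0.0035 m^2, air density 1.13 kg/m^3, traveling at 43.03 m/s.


Fd = 0.5 * Cd * rho * A * v^2
Fd = 0.5 * 0.97 * 1.13 * 0.0035 * 43.03^2
v^2 = 1851.5809
Fd = 0.5 * 0.97 * 1.13 * 0.0035 * 1851.5809 = 3.5517 N

3.5517 N


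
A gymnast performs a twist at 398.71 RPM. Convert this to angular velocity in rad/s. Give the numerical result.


omega = RPM * 2 * pi / 60
omega = 398.71 * 2 * 3.14159 / 60
omega = 2505.1688 / 60 = 41.7528 rad/s

41.7528 rad/s


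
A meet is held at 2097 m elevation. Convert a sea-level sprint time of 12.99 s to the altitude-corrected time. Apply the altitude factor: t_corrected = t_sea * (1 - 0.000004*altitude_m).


Correction factor = 1 - 0.000004 * 2097 = 0.991612
t_corrected = t_sea * factor = 12.99 * 0.991612
t_corrected = 12.881 s

12.881 s


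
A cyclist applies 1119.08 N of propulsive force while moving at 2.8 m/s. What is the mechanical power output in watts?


P = F * v
P = 1119.08 * 2.8
P = 3133.424 W

3133.424 W


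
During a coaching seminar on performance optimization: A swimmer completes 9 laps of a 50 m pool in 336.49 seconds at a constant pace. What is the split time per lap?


Split time = total_time / n_laps = 336.49 / 9
Split time = 37.3878 s per lap

37.3878 s


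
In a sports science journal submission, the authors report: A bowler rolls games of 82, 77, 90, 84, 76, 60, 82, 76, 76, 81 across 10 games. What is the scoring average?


Average = sum / n
Sum = 784
Average = 784 / 10 = 78.4

78.4


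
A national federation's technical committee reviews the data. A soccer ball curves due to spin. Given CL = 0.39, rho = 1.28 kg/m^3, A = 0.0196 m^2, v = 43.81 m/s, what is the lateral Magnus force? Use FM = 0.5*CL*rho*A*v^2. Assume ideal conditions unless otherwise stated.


FM = 0.5 * CL * rho * A * v^2
FM = 0.5 * 0.39 * 1.28 * 0.0196 * 43.81^2
v^2 = 1919.3161
FM = 0.5 * 0.39 * 1.28 * 0.0196 * 1919.3161 = 9.3896 N

9.3896 N


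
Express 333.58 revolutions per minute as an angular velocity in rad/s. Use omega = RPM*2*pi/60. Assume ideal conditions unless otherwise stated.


omega = RPM * 2 * pi / 60
omega = 333.58 * 2 * 3.14159 / 60
omega = 2095.945 / 60 = 34.9324 rad/s

34.9324 rad/s


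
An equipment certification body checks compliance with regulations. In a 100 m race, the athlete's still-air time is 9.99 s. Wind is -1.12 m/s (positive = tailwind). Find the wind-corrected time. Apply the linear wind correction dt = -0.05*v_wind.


dt = -0.05 * v_wind = -0.05 * -1.12 = 0.056 s
t_corrected = t_still + dt = 9.99 + (0.056)
t_corrected = 10.046 s

10.046 s


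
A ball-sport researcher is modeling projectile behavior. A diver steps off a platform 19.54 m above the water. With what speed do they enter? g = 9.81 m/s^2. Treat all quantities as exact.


v = sqrt(2 * g * h)
v = sqrt(2 * 9.81 * 19.54)
v = sqrt(383.3748) = 19.58 m/s

19.58 m/s


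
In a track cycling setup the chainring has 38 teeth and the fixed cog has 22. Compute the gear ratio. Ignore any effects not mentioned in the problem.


GR = front_teeth / rear_teeth
GR = 38 / 22
GR = 1.7273

1.7273


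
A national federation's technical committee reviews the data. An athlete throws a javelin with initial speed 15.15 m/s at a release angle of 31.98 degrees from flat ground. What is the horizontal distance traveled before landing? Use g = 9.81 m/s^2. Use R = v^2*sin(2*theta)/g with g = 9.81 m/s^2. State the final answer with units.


R = v^2 * sin(2*theta) / g
Convert angle to radians: theta = 31.98 deg = 0.5582 rad
sin(2*theta) = sin(1.1163) = 0.8985
R = 15.15^2 * 0.8985 / 9.81
R = 229.5225 * 0.8985 / 9.81 = 21.0217 m

21.0217 m


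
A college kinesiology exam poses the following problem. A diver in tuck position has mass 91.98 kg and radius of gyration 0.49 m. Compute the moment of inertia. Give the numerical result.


I = m * k^2
I = 91.98 * 0.49^2
I = 91.98 * 0.2401 = 22.0844 kg*m^2

22.0844 kg*m^2


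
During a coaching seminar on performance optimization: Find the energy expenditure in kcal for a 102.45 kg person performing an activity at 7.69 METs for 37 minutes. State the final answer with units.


kcal = MET * mass * time_hr
Convert time: 37 min = 0.6167 hr
kcal = 7.69 * 102.45 * 0.6167
kcal = 485.835 kcal

485.835 kcal


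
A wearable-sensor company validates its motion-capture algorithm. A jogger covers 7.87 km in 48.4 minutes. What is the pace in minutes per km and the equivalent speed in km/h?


Pace = time / distance = 48.4 min / 7.87 km = 6.1499 min/km
Speed = distance / time_in_hours = 7.87 / 0.8067 hr
Speed = 9.7562 km/h

6.1499 min/km, 9.7562 km/h


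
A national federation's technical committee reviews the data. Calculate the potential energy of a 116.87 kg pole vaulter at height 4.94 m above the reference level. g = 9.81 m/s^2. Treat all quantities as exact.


PE = m * g * h
PE = 116.87 * 9.81 * 4.94
PE = 1146.4947 * 4.94 = 5663.6838 J

5663.6838 J


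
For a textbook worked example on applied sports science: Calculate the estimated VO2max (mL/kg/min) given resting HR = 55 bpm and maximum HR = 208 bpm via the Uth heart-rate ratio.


VO2max = 15.3 * HRmax / HRrest
VO2max = 15.3 * 208 / 55
VO2max = 3182.4 / 55 = 57.8618 mL/kg/min

57.8618 mL/kg/min


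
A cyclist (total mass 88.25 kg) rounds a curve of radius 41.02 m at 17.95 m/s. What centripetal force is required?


Fc = m * v^2 / r
v^2 = 17.95^2 = 322.2025
Fc = 88.25 * 322.2025 / 41.02
Fc = 28434.3706 / 41.02 = 693.1831 N

693.1831 N


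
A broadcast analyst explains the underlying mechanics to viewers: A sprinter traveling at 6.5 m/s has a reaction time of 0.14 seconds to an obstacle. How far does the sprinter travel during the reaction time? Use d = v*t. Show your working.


d = v * t
d = 6.5 * 0.14
d = 0.91 m

0.91 m


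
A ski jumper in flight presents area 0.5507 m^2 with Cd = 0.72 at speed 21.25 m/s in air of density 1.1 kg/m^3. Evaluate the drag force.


Fd = 0.5 * Cd * rho * A * v^2
Fd = 0.5 * 0.72 * 1.1 * 0.5507 * 21.25^2
v^2 = 451.5625
Fd = 0.5 * 0.72 * 1.1 * 0.5507 * 451.5625 = 98.4755 N

98.4755 N


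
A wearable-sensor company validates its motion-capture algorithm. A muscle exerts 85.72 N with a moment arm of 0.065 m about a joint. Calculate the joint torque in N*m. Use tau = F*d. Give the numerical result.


tau = F * d
tau = 85.72 * 0.065
tau = 5.5718 N*m

5.5718 N*m


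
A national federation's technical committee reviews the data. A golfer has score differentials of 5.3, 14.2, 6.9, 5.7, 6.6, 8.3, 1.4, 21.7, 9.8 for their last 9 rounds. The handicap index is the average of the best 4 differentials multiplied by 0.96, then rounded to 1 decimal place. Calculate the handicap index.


All differentials: 5.3, 14.2, 6.9, 5.7, 6.6, 8.3, 1.4, 21.7, 9.8
Sorted: 1.4, 5.3, 5.7, 6.6, 6.9, 8.3, 9.8, 14.2, 21.7
Best 4: 1.4, 5.3, 5.7, 6.6
Average of best = 19 / 4 = 4.75
Raw index = 4.75 * 0.96 = 4.56
Handicap index = round(4.56, 1) = 4.6

4.6


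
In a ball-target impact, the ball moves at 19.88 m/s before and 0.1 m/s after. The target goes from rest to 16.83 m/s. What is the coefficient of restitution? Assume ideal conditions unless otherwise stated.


e = (v2_after - v1_after) / (v1_before - v2_before)
Numerator = 16.83 - 0.1 = 16.73
Denominator = 19.88 - 0 = 19.88
e = 16.73 / 19.88 = 0.8415

0.8415


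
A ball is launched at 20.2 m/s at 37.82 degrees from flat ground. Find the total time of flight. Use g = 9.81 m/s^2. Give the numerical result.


T = 2*v*sin(theta)/g
sin(theta) = sin(37.82 deg) = 0.6132
T = 2*20.2*0.6132 / 9.81
T = 24.7726 / 9.81 = 2.5252 s

2.5252 s


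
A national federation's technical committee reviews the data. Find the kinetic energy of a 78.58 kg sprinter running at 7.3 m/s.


KE = 0.5 * m * v^2
KE = 0.5 * 78.58 * 7.3^2
KE = 0.5 * 78.58 * 53.29 = 2093.7641 J

2093.7641 J


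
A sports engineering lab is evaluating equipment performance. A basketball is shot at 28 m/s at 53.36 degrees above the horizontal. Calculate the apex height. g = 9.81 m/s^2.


H = (v*sin(theta))^2 / (2*g)
vy = v*sin(theta) = 28 * sin(53.36 deg) = 22.4672 m/s
H = vy^2 / (2*g) = 504.7764 / (2*9.81)
H = 504.7764 / 19.62 = 25.7276 m

25.7276 m


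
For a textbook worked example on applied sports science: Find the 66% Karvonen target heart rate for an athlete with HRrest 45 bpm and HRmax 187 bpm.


Target = HRrest + pct*(HRmax - HRrest)
Heart rate reserve = HRmax - HRrest = 187 - 45 = 142 bpm
Fraction = 66% = 0.66
Target = 45 + 0.66 * 142
Target = 45 + 93.72 = 138.72 bpm

138.72 bpm


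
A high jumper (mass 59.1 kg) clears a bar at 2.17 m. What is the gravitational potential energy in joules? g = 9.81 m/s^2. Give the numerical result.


PE = m * g * h
PE = 59.1 * 9.81 * 2.17
PE = 579.771 * 2.17 = 1258.1031 J

1258.1031 J


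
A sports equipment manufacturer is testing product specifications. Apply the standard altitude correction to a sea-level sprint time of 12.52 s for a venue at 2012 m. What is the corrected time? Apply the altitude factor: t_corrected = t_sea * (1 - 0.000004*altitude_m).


Correction factor = 1 - 0.000004 * 2012 = 0.991952
t_corrected = t_sea * factor = 12.52 * 0.991952
t_corrected = 12.4192 s

12.4192 s


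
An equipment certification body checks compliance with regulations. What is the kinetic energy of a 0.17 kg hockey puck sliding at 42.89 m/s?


KE = 0.5 * m * v^2
KE = 0.5 * 0.17 * 42.89^2
KE = 0.5 * 0.17 * 1839.5521 = 156.3619 J

156.3619 J


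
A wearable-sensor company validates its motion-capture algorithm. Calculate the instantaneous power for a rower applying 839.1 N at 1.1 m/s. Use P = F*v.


P = F * v
P = 839.1 * 1.1
P = 923.01 W

923.01 W


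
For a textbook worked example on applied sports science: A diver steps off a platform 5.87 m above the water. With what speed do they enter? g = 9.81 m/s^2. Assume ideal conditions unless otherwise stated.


v = sqrt(2 * g * h)
v = sqrt(2 * 9.81 * 5.87)
v = sqrt(115.1694) = 10.7317 m/s

10.7317 m/s


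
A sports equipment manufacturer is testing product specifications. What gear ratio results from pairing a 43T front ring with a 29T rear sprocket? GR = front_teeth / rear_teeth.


GR = front_teeth / rear_teeth
GR = 43 / 29
GR = 1.4828

1.4828


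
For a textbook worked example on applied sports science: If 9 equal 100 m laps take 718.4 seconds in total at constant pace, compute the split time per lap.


Split time = total_time / n_laps = 718.4 / 9
Split time = 79.8222 s per lap

79.8222 s


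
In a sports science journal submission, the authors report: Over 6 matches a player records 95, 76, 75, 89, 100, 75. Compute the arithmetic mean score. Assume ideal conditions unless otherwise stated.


Average = sum / n
Sum = 510
Average = 510 / 6 = 85

85


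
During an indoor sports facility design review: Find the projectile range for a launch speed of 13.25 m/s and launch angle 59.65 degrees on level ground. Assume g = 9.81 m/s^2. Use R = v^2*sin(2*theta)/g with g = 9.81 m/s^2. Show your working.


R = v^2 * sin(2*theta) / g
Convert angle to radians: theta = 59.65 deg = 1.0411 rad
sin(2*theta) = sin(2.0822) = 0.8721
R = 13.25^2 * 0.8721 / 9.81
R = 175.5625 * 0.8721 / 9.81 = 15.6068 m

15.6068 m


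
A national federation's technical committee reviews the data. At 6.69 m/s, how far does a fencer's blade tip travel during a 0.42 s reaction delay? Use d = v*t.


d = v * t
d = 6.69 * 0.42
d = 2.8098 m

2.8098 m


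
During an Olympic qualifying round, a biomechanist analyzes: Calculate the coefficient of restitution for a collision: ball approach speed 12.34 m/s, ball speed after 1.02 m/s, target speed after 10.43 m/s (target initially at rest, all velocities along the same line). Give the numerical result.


e = (v2_after - v1_after) / (v1_before - v2_before)
Numerator = 10.43 - 1.02 = 9.41
Denominator = 12.34 - 0 = 12.34
e = 9.41 / 12.34 = 0.7626

0.7626


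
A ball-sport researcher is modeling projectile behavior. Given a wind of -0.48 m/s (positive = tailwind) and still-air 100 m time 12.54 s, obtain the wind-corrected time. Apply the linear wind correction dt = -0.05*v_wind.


dt = -0.05 * v_wind = -0.05 * -0.48 = 0.024 s
t_corrected = t_still + dt = 12.54 + (0.024)
t_corrected = 12.564 s

12.564 s


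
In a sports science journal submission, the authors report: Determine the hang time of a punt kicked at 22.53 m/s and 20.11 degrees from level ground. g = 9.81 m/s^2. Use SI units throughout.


T = 2*v*sin(theta)/g
sin(theta) = sin(20.11 deg) = 0.3438
T = 2*22.53*0.3438 / 9.81
T = 15.4927 / 9.81 = 1.5793 s

1.5793 s


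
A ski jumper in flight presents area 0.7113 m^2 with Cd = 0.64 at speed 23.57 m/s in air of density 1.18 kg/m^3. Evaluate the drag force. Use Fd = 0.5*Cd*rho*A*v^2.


Fd = 0.5 * Cd * rho * A * v^2
Fd = 0.5 * 0.64 * 1.18 * 0.7113 * 23.57^2
v^2 = 555.5449
Fd = 0.5 * 0.64 * 1.18 * 0.7113 * 555.5449 = 149.2121 N

149.2121 N


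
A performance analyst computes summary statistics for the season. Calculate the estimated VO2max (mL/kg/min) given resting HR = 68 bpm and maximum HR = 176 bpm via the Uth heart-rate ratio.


VO2max = 15.3 * HRmax / HRrest
VO2max = 15.3 * 176 / 68
VO2max = 2692.8 / 68 = 39.6 mL/kg/min

39.6 mL/kg/min


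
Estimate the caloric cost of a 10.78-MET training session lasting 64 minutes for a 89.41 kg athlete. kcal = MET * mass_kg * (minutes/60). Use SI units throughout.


kcal = MET * mass * time_hr
Convert time: 64 min = 1.0667 hr
kcal = 10.78 * 89.41 * 1.0667
kcal = 1028.0958 kcal

1028.0958 kcal


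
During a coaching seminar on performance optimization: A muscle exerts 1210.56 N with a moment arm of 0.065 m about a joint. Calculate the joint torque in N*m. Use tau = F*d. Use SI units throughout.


tau = F * d
tau = 1210.56 * 0.065
tau = 78.6864 N*m

78.6864 N*m


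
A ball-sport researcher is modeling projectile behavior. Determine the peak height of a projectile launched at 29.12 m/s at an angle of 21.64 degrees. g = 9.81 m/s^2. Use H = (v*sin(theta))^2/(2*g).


H = (v*sin(theta))^2 / (2*g)
vy = v*sin(theta) = 29.12 * sin(21.64 deg) = 10.7387 m/s
H = vy^2 / (2*g) = 115.3194 / (2*9.81)
H = 115.3194 / 19.62 = 5.8776 m

5.8776 m


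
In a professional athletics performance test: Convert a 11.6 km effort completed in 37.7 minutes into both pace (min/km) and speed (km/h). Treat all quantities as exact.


Pace = time / distance = 37.7 min / 11.6 km = 3.25 min/km
Speed = distance / time_in_hours = 11.6 / 0.6283 hr
Speed = 18.4615 km/h

3.25 min/km, 18.4615 km/h


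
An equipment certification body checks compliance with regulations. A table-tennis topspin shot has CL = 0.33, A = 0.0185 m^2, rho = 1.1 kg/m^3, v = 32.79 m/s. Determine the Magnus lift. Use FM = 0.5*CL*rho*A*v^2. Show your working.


FM = 0.5 * CL * rho * A * v^2
FM = 0.5 * 0.33 * 1.1 * 0.0185 * 32.79^2
v^2 = 1075.1841
FM = 0.5 * 0.33 * 1.1 * 0.0185 * 1075.1841 = 3.6102 N

3.6102 N


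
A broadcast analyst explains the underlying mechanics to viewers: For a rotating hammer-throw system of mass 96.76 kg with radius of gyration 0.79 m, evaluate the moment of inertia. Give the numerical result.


I = m * k^2
I = 96.76 * 0.79^2
I = 96.76 * 0.6241 = 60.3879 kg*m^2

60.3879 kg*m^2


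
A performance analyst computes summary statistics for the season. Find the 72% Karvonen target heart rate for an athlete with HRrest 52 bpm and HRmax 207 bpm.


Target = HRrest + pct*(HRmax - HRrest)
Heart rate reserve = HRmax - HRrest = 207 - 52 = 155 bpm
Fraction = 72% = 0.72
Target = 52 + 0.72 * 155
Target = 52 + 111.6 = 163.6 bpm

163.6 bpm


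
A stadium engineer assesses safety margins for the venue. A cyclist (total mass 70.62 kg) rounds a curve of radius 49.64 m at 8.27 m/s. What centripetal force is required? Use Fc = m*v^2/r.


Fc = m * v^2 / r
v^2 = 8.27^2 = 68.3929
Fc = 70.62 * 68.3929 / 49.64
Fc = 4829.9066 / 49.64 = 97.2987 N

97.2987 N


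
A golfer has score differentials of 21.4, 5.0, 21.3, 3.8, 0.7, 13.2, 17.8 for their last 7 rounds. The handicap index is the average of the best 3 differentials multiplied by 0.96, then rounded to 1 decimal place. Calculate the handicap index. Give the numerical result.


All differentials: 21.4, 5.0, 21.3, 3.8, 0.7, 13.2, 17.8
Sorted: 0.7, 3.8, 5.0, 13.2, 17.8, 21.3, 21.4
Best 3: 0.7, 3.8, 5.0
Average of best = 9.5 / 3 = 3.1667
Raw index = 3.1667 * 0.96 = 3.04
Handicap index = round(3.04, 1) = 3.0

3.0


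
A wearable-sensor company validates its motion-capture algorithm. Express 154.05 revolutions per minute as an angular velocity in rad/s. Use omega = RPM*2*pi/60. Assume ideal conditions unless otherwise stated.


omega = RPM * 2 * pi / 60
omega = 154.05 * 2 * 3.14159 / 60
omega = 967.9247 / 60 = 16.1321 rad/s

16.1321 rad/s


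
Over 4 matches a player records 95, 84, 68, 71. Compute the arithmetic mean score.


Average = sum / n
Sum = 318
Average = 318 / 4 = 79.5

79.5


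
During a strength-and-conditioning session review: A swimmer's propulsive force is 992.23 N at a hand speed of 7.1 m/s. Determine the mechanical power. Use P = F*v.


P = F * v
P = 992.23 * 7.1
P = 7044.833 W

7044.833 W


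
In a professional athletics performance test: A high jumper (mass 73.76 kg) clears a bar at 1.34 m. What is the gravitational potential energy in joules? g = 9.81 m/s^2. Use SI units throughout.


PE = m * g * h
PE = 73.76 * 9.81 * 1.34
PE = 723.5856 * 1.34 = 969.6047 J

969.6047 J


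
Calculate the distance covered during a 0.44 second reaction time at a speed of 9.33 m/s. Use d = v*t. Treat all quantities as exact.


d = v * t
d = 9.33 * 0.44
d = 4.1052 m

4.1052 m


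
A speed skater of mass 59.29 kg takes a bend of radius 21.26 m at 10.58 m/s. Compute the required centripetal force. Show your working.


Fc = m * v^2 / r
v^2 = 10.58^2 = 111.9364
Fc = 59.29 * 111.9364 / 21.26
Fc = 6636.7092 / 21.26 = 312.1688 N

312.1688 N


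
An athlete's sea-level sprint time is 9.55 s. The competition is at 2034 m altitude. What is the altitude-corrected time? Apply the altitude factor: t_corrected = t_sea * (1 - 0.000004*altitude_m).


Correction factor = 1 - 0.000004 * 2034 = 0.991864
t_corrected = t_sea * factor = 9.55 * 0.991864
t_corrected = 9.4723 s

9.4723 s


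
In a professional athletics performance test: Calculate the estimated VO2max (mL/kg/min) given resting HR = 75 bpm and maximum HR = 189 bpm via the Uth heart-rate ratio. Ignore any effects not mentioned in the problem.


VO2max = 15.3 * HRmax / HRrest
VO2max = 15.3 * 189 / 75
VO2max = 2891.7 / 75 = 38.556 mL/kg/min

38.556 mL/kg/min


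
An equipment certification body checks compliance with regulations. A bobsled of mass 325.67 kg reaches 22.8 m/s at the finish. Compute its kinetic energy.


KE = 0.5 * m * v^2
KE = 0.5 * 325.67 * 22.8^2
KE = 0.5 * 325.67 * 519.84 = 84648.1464 J

84648.1464 J


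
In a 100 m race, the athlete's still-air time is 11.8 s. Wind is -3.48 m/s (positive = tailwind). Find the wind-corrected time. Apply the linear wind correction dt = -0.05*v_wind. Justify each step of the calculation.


dt = -0.05 * v_wind = -0.05 * -3.48 = 0.174 s
t_corrected = t_still + dt = 11.8 + (0.174)
t_corrected = 11.974 s

11.974 s


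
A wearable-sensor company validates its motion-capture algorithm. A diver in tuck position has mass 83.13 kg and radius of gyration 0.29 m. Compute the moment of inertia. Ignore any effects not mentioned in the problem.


I = m * k^2
I = 83.13 * 0.29^2
I = 83.13 * 0.0841 = 6.9912 kg*m^2

6.9912 kg*m^2


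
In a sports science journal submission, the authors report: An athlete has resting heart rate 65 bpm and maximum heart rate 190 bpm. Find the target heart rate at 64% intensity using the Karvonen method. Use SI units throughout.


Target = HRrest + pct*(HRmax - HRrest)
Heart rate reserve = HRmax - HRrest = 190 - 65 = 125 bpm
Fraction = 64% = 0.64
Target = 65 + 0.64 * 125
Target = 65 + 80 = 145 bpm

145 bpm


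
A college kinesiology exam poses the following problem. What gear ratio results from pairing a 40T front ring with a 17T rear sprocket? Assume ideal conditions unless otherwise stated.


GR = front_teeth / rear_teeth
GR = 40 / 17
GR = 2.3529

2.3529


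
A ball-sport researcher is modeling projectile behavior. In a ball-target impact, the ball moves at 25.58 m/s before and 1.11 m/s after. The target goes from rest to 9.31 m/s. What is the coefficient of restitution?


e = (v2_after - v1_after) / (v1_before - v2_before)
Numerator = 9.31 - 1.11 = 8.2
Denominator = 25.58 - 0 = 25.58
e = 8.2 / 25.58 = 0.3206

0.3206


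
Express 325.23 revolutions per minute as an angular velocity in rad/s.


omega = RPM * 2 * pi / 60
omega = 325.23 * 2 * 3.14159 / 60
omega = 2043.4804 / 60 = 34.058 rad/s

34.058 rad/s


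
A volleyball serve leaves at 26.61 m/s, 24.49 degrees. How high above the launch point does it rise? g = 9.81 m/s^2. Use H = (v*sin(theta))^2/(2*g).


H = (v*sin(theta))^2 / (2*g)
vy = v*sin(theta) = 26.61 * sin(24.49 deg) = 11.0308 m/s
H = vy^2 / (2*g) = 121.6777 / (2*9.81)
H = 121.6777 / 19.62 = 6.2017 m

6.2017 m


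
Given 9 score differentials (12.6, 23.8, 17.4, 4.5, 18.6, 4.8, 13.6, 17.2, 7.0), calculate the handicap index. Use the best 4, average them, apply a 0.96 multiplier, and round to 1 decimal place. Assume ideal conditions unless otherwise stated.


All differentials: 12.6, 23.8, 17.4, 4.5, 18.6, 4.8, 13.6, 17.2, 7.0
Sorted: 4.5, 4.8, 7.0, 12.6, 13.6, 17.2, 17.4, 18.6, 23.8
Best 4: 4.5, 4.8, 7.0, 12.6
Average of best = 28.9 / 4 = 7.225
Raw index = 7.225 * 0.96 = 6.936
Handicap index = round(6.936, 1) = 6.9

6.9


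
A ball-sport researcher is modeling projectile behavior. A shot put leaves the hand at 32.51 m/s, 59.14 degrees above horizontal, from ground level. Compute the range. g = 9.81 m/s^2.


R = v^2 * sin(2*theta) / g
Convert angle to radians: theta = 59.14 deg = 1.0322 rad
sin(2*theta) = sin(2.0644) = 0.8806
R = 32.51^2 * 0.8806 / 9.81
R = 1056.9001 * 0.8806 / 9.81 = 94.8778 m

94.8778 m


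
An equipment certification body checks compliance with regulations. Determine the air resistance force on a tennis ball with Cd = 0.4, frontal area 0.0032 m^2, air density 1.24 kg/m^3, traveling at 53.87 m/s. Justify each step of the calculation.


Fd = 0.5 * Cd * rho * A * v^2
Fd = 0.5 * 0.4 * 1.24 * 0.0032 * 53.87^2
v^2 = 2901.9769
Fd = 0.5 * 0.4 * 1.24 * 0.0032 * 2901.9769 = 2.303 N

2.303 N


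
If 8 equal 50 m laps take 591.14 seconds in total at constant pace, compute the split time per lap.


Split time = total_time / n_laps = 591.14 / 8
Split time = 73.8925 s per lap

73.8925 s


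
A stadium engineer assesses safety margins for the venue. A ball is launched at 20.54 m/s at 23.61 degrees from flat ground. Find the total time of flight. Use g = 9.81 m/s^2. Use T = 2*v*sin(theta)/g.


T = 2*v*sin(theta)/g
sin(theta) = sin(23.61 deg) = 0.4005
T = 2*20.54*0.4005 / 9.81
T = 16.4529 / 9.81 = 1.6772 s

1.6772 s


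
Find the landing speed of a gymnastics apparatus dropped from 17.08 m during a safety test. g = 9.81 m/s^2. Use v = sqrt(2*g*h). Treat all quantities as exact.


v = sqrt(2 * g * h)
v = sqrt(2 * 9.81 * 17.08)
v = sqrt(335.1096) = 18.306 m/s

18.306 m/s


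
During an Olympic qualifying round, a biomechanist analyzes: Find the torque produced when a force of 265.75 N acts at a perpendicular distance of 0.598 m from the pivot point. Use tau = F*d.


tau = F * d
tau = 265.75 * 0.598
tau = 158.9185 N*m

158.9185 N*m


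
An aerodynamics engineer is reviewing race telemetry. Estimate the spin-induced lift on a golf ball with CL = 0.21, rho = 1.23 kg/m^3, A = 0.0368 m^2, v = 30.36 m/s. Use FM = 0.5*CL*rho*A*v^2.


FM = 0.5 * CL * rho * A * v^2
FM = 0.5 * 0.21 * 1.23 * 0.0368 * 30.36^2
v^2 = 921.7296
FM = 0.5 * 0.21 * 1.23 * 0.0368 * 921.7296 = 4.3807 N

4.3807 N


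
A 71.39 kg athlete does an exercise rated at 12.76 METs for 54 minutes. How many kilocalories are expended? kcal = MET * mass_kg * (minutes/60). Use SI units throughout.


kcal = MET * mass * time_hr
Convert time: 54 min = 0.9 hr
kcal = 12.76 * 71.39 * 0.9
kcal = 819.8428 kcal

819.8428 kcal


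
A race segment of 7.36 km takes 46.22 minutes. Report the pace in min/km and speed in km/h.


Pace = time / distance = 46.22 min / 7.36 km = 6.2799 min/km
Speed = distance / time_in_hours = 7.36 / 0.7703 hr
Speed = 9.5543 km/h

6.2799 min/km, 9.5543 km/h


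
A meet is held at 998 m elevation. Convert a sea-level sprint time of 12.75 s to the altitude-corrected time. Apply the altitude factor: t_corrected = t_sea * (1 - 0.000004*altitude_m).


Correction factor = 1 - 0.000004 * 998 = 0.996008
t_corrected = t_sea * factor = 12.75 * 0.996008
t_corrected = 12.6991 s

12.6991 s


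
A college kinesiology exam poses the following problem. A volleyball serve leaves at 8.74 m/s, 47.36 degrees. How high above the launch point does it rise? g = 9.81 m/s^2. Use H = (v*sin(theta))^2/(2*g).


H = (v*sin(theta))^2 / (2*g)
vy = v*sin(theta) = 8.74 * sin(47.36 deg) = 6.4294 m/s
H = vy^2 / (2*g) = 41.3366 / (2*9.81)
H = 41.3366 / 19.62 = 2.1069 m

2.1069 m


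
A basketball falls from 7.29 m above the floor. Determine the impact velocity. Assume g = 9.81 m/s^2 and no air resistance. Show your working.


v = sqrt(2 * g * h)
v = sqrt(2 * 9.81 * 7.29)
v = sqrt(143.0298) = 11.9595 m/s

11.9595 m/s


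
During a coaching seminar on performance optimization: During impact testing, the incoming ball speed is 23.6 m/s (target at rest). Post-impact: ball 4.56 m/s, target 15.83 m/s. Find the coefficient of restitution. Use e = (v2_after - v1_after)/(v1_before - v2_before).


e = (v2_after - v1_after) / (v1_before - v2_before)
Numerator = 15.83 - 4.56 = 11.27
Denominator = 23.6 - 0 = 23.6
e = 11.27 / 23.6 = 0.4775

0.4775


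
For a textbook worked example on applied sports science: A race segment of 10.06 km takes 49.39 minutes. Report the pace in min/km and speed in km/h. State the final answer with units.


Pace = time / distance = 49.39 min / 10.06 km = 4.9095 min/km
Speed = distance / time_in_hours = 10.06 / 0.8232 hr
Speed = 12.2211 km/h

4.9095 min/km, 12.2211 km/h


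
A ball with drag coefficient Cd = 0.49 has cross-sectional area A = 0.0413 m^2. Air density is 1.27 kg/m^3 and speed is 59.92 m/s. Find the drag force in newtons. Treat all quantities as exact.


Fd = 0.5 * Cd * rho * A * v^2
Fd = 0.5 * 0.49 * 1.27 * 0.0413 * 59.92^2
v^2 = 3590.4064
Fd = 0.5 * 0.49 * 1.27 * 0.0413 * 3590.4064 = 46.1385 N

46.1385 N


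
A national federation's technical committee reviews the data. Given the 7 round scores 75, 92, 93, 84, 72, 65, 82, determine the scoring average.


Average = sum / n
Sum = 563
Average = 563 / 7 = 80.4286

80.4286


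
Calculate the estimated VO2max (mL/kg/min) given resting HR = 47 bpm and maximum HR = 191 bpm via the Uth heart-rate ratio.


VO2max = 15.3 * HRmax / HRrest
VO2max = 15.3 * 191 / 47
VO2max = 2922.3 / 47 = 62.1766 mL/kg/min

62.1766 mL/kg/min


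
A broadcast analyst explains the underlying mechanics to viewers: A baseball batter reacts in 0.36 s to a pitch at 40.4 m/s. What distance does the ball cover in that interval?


d = v * t
d = 40.4 * 0.36
d = 14.544 m

14.544 m


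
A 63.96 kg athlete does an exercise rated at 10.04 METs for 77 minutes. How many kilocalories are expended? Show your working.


kcal = MET * mass * time_hr
Convert time: 77 min = 1.2833 hr
kcal = 10.04 * 63.96 * 1.2833
kcal = 824.1033 kcal

824.1033 kcal


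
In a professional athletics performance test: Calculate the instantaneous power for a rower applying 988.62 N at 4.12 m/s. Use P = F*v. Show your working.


P = F * v
P = 988.62 * 4.12
P = 4073.1144 W

4073.1144 W


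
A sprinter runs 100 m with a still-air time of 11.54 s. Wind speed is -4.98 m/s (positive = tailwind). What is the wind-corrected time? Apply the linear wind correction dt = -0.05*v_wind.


dt = -0.05 * v_wind = -0.05 * -4.98 = 0.249 s
t_corrected = t_still + dt = 11.54 + (0.249)
t_corrected = 11.789 s

11.789 s


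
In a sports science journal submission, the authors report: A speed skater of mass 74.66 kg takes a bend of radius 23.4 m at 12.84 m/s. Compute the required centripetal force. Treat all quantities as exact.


Fc = m * v^2 / r
v^2 = 12.84^2 = 164.8656
Fc = 74.66 * 164.8656 / 23.4
Fc = 12308.8657 / 23.4 = 526.0199 N

526.0199 N


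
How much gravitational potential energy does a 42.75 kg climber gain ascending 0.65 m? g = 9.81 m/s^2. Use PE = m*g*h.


PE = m * g * h
PE = 42.75 * 9.81 * 0.65
PE = 419.3775 * 0.65 = 272.5954 J

272.5954 J


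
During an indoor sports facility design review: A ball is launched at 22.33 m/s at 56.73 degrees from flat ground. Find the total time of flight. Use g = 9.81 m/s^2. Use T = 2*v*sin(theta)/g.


T = 2*v*sin(theta)/g
sin(theta) = sin(56.73 deg) = 0.8361
T = 2*22.33*0.8361 / 9.81
T = 37.34 / 9.81 = 3.8063 s

3.8063 s


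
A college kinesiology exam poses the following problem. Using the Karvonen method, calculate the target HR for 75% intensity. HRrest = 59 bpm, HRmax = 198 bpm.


Target = HRrest + pct*(HRmax - HRrest)
Heart rate reserve = HRmax - HRrest = 198 - 59 = 139 bpm
Fraction = 75% = 0.75
Target = 59 + 0.75 * 139
Target = 59 + 104.25 = 163.25 bpm

163.25 bpm


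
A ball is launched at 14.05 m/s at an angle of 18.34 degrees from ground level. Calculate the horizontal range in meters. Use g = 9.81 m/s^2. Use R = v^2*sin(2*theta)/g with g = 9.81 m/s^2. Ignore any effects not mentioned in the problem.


R = v^2 * sin(2*theta) / g
Convert angle to radians: theta = 18.34 deg = 0.3201 rad
sin(2*theta) = sin(0.6402) = 0.5973
R = 14.05^2 * 0.5973 / 9.81
R = 197.4025 * 0.5973 / 9.81 = 12.0201 m

12.0201 m


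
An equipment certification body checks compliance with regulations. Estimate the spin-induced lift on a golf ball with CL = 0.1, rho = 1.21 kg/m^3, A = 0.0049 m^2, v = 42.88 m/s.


FM = 0.5 * CL * rho * A * v^2
FM = 0.5 * 0.1 * 1.21 * 0.0049 * 42.88^2
v^2 = 1838.6944
FM = 0.5 * 0.1 * 1.21 * 0.0049 * 1838.6944 = 0.5451 N

0.5451 N


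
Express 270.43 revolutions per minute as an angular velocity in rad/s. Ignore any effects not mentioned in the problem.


omega = RPM * 2 * pi / 60
omega = 270.43 * 2 * 3.14159 / 60
omega = 1699.1618 / 60 = 28.3194 rad/s

28.3194 rad/s


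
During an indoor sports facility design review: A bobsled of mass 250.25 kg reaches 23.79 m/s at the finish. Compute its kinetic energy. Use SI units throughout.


KE = 0.5 * m * v^2
KE = 0.5 * 250.25 * 23.79^2
KE = 0.5 * 250.25 * 565.9641 = 70816.258 J

70816.258 J


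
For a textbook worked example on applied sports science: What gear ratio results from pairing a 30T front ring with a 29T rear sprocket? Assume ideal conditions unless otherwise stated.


GR = front_teeth / rear_teeth
GR = 30 / 29
GR = 1.0345

1.0345


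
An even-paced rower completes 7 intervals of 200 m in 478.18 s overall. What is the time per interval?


Split time = total_time / n_laps = 478.18 / 7
Split time = 68.3114 s per lap

68.3114 s


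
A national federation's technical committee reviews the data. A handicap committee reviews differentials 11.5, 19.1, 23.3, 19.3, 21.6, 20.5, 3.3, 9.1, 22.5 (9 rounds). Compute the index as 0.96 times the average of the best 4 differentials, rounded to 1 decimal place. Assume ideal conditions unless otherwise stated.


All differentials: 11.5, 19.1, 23.3, 19.3, 21.6, 20.5, 3.3, 9.1, 22.5
Sorted: 3.3, 9.1, 11.5, 19.1, 19.3, 20.5, 21.6, 22.5, 23.3
Best 4: 3.3, 9.1, 11.5, 19.1
Average of best = 43 / 4 = 10.75
Raw index = 10.75 * 0.96 = 10.32
Handicap index = round(10.32, 1) = 10.3

10.3


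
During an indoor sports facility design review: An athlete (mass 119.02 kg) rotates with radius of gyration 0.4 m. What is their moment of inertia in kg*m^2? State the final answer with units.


I = m * k^2
I = 119.02 * 0.4^2
I = 119.02 * 0.16 = 19.0432 kg*m^2

19.0432 kg*m^2


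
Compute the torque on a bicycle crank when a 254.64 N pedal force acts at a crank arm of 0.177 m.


tau = F * d
tau = 254.64 * 0.177
tau = 45.0713 N*m

45.0713 N*m
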